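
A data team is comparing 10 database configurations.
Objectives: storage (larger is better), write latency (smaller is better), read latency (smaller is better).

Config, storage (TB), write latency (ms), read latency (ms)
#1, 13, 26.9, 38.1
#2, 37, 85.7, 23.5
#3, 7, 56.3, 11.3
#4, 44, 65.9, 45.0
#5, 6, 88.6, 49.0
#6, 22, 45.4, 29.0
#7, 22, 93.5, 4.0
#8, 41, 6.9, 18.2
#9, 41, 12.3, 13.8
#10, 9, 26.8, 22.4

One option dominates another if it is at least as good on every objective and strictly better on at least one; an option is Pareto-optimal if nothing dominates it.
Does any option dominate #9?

#1: worse on storage (13 vs 41).
#2: worse on storage (37 vs 41).
#3: worse on storage (7 vs 41).
#4: worse on write latency (65.9 vs 12.3).
#5: worse on storage (6 vs 41).
#6: worse on storage (22 vs 41).
#7: worse on storage (22 vs 41).
#8: worse on read latency (18.2 vs 13.8).
#10: worse on storage (9 vs 41).
No option is at least as good as #9 on every objective and strictly better on one.

No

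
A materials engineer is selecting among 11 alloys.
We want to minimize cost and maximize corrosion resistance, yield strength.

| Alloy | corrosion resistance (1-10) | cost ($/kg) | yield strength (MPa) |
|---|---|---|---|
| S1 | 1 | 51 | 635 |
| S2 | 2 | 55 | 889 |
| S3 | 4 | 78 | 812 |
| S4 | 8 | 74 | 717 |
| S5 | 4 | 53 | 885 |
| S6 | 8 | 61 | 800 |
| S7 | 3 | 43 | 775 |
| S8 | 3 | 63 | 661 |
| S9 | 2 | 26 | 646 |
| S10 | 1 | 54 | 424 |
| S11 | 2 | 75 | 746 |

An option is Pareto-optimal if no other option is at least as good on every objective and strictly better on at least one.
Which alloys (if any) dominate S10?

S1, S5, S7, S9

S1: corrosion resistance 1≥1, cost 51≤54, yield strength 635≥424 — dominates S10.
S5: corrosion resistance 4≥1, cost 53≤54, yield strength 885≥424 — dominates S10.
S7: corrosion resistance 3≥1, cost 43≤54, yield strength 775≥424 — dominates S10.
S9: corrosion resistance 2≥1, cost 26≤54, yield strength 646≥424 — dominates S10.
Others (S2, S3, S4, S6, S8, S11) are each worse than S10 on at least one objective.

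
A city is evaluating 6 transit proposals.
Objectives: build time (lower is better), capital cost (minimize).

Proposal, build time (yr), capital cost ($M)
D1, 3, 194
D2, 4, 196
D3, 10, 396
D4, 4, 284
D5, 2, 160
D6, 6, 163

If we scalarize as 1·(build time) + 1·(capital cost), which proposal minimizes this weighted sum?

D1: 1·3 + 1·194 = 197
D2: 1·4 + 1·196 = 200
D3: 1·10 + 1·396 = 406
D4: 1·4 + 1·284 = 288
D5: 1·2 + 1·160 = 162
D6: 1·6 + 1·163 = 169
Lowest: D5 at 162.

D5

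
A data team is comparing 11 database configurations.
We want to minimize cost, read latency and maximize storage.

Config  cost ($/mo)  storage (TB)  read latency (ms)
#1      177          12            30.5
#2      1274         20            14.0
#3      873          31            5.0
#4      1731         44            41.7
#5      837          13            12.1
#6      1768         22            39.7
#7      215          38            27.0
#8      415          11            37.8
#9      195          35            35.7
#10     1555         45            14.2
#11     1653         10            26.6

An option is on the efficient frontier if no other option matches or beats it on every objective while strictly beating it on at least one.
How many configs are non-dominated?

6

#1: not dominated (best cost).
#2: dominated by #3 (cost 873≤1274, storage 31≥20, read latency 5.0≤14.0).
#3: not dominated (best read latency).
#4: dominated by #10 (cost 1555≤1731, storage 45≥44, read latency 14.2≤41.7).
#5: not dominated.
#6: dominated by #3 (cost 873≤1768, storage 31≥22, read latency 5.0≤39.7).
#7: not dominated.
#8: dominated by #1 (cost 177≤415, storage 12≥11, read latency 30.5≤37.8).
#9: not dominated.
#10: not dominated (best storage).
#11: dominated by #2 (cost 1274≤1653, storage 20≥10, read latency 14.0≤26.6).
Pareto-optimal: #1, #3, #5, #7, #9, #10 → 6.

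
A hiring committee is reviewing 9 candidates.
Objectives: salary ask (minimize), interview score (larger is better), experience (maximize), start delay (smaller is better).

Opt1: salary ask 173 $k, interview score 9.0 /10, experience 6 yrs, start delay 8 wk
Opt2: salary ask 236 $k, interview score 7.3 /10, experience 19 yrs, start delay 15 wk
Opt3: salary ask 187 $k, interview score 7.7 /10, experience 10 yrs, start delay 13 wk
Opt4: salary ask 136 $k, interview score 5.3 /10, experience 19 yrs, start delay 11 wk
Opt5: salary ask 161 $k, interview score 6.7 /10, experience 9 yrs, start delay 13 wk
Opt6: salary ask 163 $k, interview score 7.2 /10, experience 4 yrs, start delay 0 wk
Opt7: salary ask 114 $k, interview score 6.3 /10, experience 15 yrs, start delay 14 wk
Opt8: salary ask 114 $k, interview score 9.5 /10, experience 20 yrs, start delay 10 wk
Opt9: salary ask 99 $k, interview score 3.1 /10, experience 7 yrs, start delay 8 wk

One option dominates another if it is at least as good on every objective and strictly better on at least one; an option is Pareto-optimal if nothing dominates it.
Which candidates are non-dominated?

Opt1, Opt6, Opt8, Opt9

Opt1: not dominated.
Opt2: dominated by Opt8 (salary ask 114≤236, interview score 9.5≥7.3, experience 20≥19, start delay 10≤15).
Opt3: dominated by Opt8 (salary ask 114≤187, interview score 9.5≥7.7, experience 20≥10, start delay 10≤13).
Opt4: dominated by Opt8 (salary ask 114≤136, interview score 9.5≥5.3, experience 20≥19, start delay 10≤11).
Opt5: dominated by Opt8 (salary ask 114≤161, interview score 9.5≥6.7, experience 20≥9, start delay 10≤13).
Opt6: not dominated (best start delay).
Opt7: dominated by Opt8 (salary ask 114≤114, interview score 9.5≥6.3, experience 20≥15, start delay 10≤14).
Opt8: not dominated (best interview score).
Opt9: not dominated (best salary ask).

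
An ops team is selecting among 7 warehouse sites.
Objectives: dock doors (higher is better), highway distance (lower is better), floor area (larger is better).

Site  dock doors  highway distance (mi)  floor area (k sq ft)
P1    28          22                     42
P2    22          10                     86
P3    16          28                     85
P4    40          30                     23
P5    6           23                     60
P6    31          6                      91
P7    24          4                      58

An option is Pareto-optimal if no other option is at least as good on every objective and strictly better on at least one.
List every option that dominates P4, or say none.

P1: worse on dock doors (28 vs 40).
P2: worse on dock doors (22 vs 40).
P3: worse on dock doors (16 vs 40).
P5: worse on dock doors (6 vs 40).
P6: worse on dock doors (31 vs 40).
P7: worse on dock doors (24 vs 40).
No option dominates P4.

none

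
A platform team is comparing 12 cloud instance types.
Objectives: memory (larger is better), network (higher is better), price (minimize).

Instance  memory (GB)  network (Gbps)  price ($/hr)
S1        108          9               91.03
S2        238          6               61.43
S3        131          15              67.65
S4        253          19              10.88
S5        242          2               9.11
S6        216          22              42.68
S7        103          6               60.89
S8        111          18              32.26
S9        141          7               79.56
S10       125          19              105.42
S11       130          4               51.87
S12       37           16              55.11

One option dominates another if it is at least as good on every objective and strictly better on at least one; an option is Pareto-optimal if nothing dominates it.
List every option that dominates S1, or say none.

S3: memory 131≥108, network 15≥9, price 67.65≤91.03 — dominates S1.
S4: memory 253≥108, network 19≥9, price 10.88≤91.03 — dominates S1.
S6: memory 216≥108, network 22≥9, price 42.68≤91.03 — dominates S1.
S8: memory 111≥108, network 18≥9, price 32.26≤91.03 — dominates S1.
Others (S2, S5, S7, S9, S10, S11, S12) are each worse than S1 on at least one objective.

S3, S4, S6, S8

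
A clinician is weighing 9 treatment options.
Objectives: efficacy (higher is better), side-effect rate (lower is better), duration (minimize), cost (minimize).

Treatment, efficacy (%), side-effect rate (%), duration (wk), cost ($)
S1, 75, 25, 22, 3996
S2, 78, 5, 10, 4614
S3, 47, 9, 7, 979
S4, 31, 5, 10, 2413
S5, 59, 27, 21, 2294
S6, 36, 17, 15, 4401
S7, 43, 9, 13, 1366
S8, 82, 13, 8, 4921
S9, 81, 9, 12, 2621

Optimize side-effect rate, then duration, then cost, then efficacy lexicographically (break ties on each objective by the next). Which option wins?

First minimize side-effect rate: best is 5, kept {S2, S4}.
Then minimize duration: best is 10, kept {S2, S4}.
Then minimize cost: best is 2413, kept {S4}.

S4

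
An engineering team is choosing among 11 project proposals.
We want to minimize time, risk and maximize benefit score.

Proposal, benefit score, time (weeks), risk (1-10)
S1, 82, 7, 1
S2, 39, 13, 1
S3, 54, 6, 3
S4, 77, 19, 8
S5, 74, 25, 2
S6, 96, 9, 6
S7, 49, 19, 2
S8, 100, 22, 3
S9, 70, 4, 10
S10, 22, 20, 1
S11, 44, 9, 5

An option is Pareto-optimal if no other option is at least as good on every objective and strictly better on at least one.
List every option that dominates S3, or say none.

S1: worse on time (7 vs 6).
S2: worse on benefit score (39 vs 54).
S4: worse on time (19 vs 6).
S5: worse on time (25 vs 6).
S6: worse on time (9 vs 6).
S7: worse on benefit score (49 vs 54).
S8: worse on time (22 vs 6).
S9: worse on risk (10 vs 3).
S10: worse on benefit score (22 vs 54).
S11: worse on benefit score (44 vs 54).
No option dominates S3.

none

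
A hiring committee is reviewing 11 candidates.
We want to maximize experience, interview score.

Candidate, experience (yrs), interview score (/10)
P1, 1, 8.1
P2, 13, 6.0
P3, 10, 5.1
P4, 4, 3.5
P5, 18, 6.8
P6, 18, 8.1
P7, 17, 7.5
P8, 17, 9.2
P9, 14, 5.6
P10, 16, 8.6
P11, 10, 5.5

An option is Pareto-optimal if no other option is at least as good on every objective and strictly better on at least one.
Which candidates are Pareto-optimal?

P6, P8

P1: dominated by P6 (experience 18≥1, interview score 8.1≥8.1).
P2: dominated by P5 (experience 18≥13, interview score 6.8≥6.0).
P3: dominated by P2 (experience 13≥10, interview score 6.0≥5.1).
P4: dominated by P2 (experience 13≥4, interview score 6.0≥3.5).
P5: dominated by P6 (experience 18≥18, interview score 8.1≥6.8).
P6: not dominated.
P7: dominated by P6 (experience 18≥17, interview score 8.1≥7.5).
P8: not dominated (best interview score).
P9: dominated by P5 (experience 18≥14, interview score 6.8≥5.6).
P10: dominated by P8 (experience 17≥16, interview score 9.2≥8.6).
P11: dominated by P2 (experience 13≥10, interview score 6.0≥5.5).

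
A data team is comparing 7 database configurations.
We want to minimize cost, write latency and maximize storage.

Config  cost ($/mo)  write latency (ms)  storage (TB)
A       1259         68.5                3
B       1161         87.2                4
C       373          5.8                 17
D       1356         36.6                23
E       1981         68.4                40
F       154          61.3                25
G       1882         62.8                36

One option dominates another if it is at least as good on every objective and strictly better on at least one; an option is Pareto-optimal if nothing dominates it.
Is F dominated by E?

No

E vs F: E is worse on cost (1981 vs 154), so it does not dominate F.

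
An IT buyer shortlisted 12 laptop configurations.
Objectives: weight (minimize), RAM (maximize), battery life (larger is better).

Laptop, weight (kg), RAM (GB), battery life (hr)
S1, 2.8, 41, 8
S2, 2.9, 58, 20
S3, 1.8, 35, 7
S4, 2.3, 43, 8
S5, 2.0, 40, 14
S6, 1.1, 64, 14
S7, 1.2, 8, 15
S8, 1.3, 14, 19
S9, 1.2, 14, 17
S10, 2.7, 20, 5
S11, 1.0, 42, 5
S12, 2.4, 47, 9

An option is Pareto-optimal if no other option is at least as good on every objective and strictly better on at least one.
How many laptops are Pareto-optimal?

5

S1: dominated by S4 (weight 2.3≤2.8, RAM 43≥41, battery life 8≥8).
S2: not dominated (best battery life).
S3: dominated by S6 (weight 1.1≤1.8, RAM 64≥35, battery life 14≥7).
S4: dominated by S6 (weight 1.1≤2.3, RAM 64≥43, battery life 14≥8).
S5: dominated by S6 (weight 1.1≤2.0, RAM 64≥40, battery life 14≥14).
S6: not dominated (best RAM).
S7: dominated by S9 (weight 1.2≤1.2, RAM 14≥8, battery life 17≥15).
S8: not dominated.
S9: not dominated.
S10: dominated by S3 (weight 1.8≤2.7, RAM 35≥20, battery life 7≥5).
S11: not dominated (best weight).
S12: dominated by S6 (weight 1.1≤2.4, RAM 64≥47, battery life 14≥9).
Pareto-optimal: S2, S6, S8, S9, S11 → 5.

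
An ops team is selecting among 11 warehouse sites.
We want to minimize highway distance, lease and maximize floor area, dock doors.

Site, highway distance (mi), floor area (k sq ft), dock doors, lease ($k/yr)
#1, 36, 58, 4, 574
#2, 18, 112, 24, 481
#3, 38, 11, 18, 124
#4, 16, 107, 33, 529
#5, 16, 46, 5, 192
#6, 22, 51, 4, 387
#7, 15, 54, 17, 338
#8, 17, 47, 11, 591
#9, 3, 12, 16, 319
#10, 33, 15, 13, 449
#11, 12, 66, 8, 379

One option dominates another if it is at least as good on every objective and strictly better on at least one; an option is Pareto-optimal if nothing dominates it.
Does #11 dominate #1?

Yes

#11 vs #1: highway distance 12≤36, floor area 66≥58, dock doors 8≥4, lease 379≤574 — #11 is at least as good on every objective with at least one strict improvement.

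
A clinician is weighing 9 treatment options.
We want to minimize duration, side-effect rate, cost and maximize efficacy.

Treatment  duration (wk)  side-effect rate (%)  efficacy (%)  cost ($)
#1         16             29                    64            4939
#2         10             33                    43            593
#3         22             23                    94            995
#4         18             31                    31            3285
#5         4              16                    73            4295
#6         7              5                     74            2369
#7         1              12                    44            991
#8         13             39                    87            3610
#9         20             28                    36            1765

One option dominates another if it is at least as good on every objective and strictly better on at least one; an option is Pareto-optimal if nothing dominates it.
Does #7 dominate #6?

No

#7 vs #6: #7 is worse on side-effect rate (12 vs 5), so it does not dominate #6.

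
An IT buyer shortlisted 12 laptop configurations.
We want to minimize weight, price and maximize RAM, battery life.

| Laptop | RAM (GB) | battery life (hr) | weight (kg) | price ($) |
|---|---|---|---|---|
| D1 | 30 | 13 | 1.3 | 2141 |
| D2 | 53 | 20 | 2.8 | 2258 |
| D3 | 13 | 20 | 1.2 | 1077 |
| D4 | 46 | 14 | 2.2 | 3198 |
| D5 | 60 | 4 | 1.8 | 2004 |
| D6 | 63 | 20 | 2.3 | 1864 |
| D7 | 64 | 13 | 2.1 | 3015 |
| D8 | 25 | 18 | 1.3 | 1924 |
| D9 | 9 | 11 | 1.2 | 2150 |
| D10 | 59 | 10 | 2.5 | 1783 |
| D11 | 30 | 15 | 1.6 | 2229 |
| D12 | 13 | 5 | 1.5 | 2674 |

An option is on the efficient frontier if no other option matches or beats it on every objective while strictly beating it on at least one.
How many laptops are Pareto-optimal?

D1: not dominated.
D2: dominated by D6 (RAM 63≥53, battery life 20≥20, weight 2.3≤2.8, price 1864≤2258).
D3: not dominated (best price).
D4: not dominated.
D5: not dominated.
D6: not dominated.
D7: not dominated (best RAM).
D8: not dominated.
D9: dominated by D3 (RAM 13≥9, battery life 20≥11, weight 1.2≤1.2, price 1077≤2150).
D10: not dominated.
D11: not dominated.
D12: dominated by D1 (RAM 30≥13, battery life 13≥5, weight 1.3≤1.5, price 2141≤2674).
Pareto-optimal: D1, D3, D4, D5, D6, D7, D8, D10, D11 → 9.

9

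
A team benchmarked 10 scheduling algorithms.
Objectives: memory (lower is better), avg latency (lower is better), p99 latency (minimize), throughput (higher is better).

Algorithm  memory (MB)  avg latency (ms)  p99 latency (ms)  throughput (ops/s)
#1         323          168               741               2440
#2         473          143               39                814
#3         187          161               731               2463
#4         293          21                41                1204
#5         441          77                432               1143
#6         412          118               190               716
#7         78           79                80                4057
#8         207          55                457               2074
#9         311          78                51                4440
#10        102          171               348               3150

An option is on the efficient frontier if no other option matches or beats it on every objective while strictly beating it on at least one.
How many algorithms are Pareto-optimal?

#1: dominated by #3 (memory 187≤323, avg latency 161≤168, p99 latency 731≤741, throughput 2463≥2440).
#2: not dominated (best p99 latency).
#3: dominated by #7 (memory 78≤187, avg latency 79≤161, p99 latency 80≤731, throughput 4057≥2463).
#4: not dominated (best avg latency).
#5: dominated by #4 (memory 293≤441, avg latency 21≤77, p99 latency 41≤432, throughput 1204≥1143).
#6: dominated by #4 (memory 293≤412, avg latency 21≤118, p99 latency 41≤190, throughput 1204≥716).
#7: not dominated (best memory).
#8: not dominated.
#9: not dominated (best throughput).
#10: dominated by #7 (memory 78≤102, avg latency 79≤171, p99 latency 80≤348, throughput 4057≥3150).
Pareto-optimal: #2, #4, #7, #8, #9 → 5.

5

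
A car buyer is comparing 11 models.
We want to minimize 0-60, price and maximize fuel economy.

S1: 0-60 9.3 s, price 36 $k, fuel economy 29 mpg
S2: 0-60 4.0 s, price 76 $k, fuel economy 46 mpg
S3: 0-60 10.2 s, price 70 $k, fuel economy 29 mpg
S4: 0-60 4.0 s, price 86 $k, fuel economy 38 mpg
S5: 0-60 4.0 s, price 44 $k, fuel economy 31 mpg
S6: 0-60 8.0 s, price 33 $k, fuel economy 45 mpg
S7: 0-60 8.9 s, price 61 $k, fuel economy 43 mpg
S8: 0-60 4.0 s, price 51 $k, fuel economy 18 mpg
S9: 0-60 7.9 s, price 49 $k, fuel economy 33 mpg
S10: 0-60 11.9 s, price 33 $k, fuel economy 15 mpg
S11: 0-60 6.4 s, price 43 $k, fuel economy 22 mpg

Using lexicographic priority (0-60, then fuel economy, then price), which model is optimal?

S2

First minimize 0-60: best is 4.0, kept {S2, S4, S5, S8}.
Then maximize fuel economy: best is 46, kept {S2}.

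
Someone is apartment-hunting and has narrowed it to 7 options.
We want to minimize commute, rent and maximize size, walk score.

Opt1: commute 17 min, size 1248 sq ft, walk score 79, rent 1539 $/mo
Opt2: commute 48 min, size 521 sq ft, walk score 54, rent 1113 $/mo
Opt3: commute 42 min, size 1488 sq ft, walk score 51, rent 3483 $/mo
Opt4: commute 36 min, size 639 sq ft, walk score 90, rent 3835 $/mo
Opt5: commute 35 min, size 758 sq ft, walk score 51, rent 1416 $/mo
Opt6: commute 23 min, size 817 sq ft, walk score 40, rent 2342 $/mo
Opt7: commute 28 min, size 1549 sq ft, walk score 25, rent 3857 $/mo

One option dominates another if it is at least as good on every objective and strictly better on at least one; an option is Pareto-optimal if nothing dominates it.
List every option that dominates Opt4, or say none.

none

Opt1: worse on walk score (79 vs 90).
Opt2: worse on commute (48 vs 36).
Opt3: worse on commute (42 vs 36).
Opt5: worse on walk score (51 vs 90).
Opt6: worse on walk score (40 vs 90).
Opt7: worse on walk score (25 vs 90).
No option dominates Opt4.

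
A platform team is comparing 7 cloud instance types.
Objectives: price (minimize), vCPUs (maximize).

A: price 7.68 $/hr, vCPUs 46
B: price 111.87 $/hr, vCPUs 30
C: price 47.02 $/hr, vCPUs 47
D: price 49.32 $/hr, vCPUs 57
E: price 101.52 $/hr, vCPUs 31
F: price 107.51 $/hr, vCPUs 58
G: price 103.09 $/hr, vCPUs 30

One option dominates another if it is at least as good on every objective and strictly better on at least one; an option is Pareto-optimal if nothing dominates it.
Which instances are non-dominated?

A: not dominated (best price).
B: dominated by A (price 7.68≤111.87, vCPUs 46≥30).
C: not dominated.
D: not dominated.
E: dominated by A (price 7.68≤101.52, vCPUs 46≥31).
F: not dominated (best vCPUs).
G: dominated by A (price 7.68≤103.09, vCPUs 46≥30).

A, C, D, F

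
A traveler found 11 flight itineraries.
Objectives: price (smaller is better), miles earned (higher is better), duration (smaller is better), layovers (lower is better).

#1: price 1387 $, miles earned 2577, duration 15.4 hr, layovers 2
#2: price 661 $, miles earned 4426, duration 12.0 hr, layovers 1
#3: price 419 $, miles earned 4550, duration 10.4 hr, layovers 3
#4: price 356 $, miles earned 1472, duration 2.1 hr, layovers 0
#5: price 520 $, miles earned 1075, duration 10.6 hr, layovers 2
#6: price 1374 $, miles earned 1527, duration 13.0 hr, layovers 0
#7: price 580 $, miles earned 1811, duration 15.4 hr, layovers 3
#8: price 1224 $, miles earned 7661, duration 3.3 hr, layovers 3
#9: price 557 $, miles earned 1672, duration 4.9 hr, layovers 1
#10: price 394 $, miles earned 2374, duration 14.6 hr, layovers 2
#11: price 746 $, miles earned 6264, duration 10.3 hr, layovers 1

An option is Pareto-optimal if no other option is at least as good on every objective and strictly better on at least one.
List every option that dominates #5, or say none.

#4

#4: price 356≤520, miles earned 1472≥1075, duration 2.1≤10.6, layovers 0≤2 — dominates #5.
Others (#1, #2, #3, #6, #7, #8, #9, #10, #11) are each worse than #5 on at least one objective.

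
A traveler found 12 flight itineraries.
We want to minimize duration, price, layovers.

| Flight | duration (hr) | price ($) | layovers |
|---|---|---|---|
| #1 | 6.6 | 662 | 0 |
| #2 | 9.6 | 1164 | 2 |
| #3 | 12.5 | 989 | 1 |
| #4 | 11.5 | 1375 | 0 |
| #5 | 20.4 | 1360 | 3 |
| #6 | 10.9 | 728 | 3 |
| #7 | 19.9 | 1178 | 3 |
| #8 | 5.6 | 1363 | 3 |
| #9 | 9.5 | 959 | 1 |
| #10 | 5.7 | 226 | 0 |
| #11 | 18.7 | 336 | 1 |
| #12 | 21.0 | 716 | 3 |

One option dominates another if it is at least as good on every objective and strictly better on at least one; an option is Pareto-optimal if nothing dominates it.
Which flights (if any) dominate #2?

#1, #9, #10

#1: duration 6.6≤9.6, price 662≤1164, layovers 0≤2 — dominates #2.
#9: duration 9.5≤9.6, price 959≤1164, layovers 1≤2 — dominates #2.
#10: duration 5.7≤9.6, price 226≤1164, layovers 0≤2 — dominates #2.
Others (#3, #4, #5, #6, #7, #8, #11, #12) are each worse than #2 on at least one objective.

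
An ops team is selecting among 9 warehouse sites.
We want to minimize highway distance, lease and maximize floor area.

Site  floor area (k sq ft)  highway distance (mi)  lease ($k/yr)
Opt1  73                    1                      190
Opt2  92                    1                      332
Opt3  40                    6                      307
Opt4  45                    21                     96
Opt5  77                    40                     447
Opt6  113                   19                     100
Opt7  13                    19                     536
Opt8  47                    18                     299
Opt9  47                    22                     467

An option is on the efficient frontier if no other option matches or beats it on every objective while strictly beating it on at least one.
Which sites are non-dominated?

Opt1, Opt2, Opt4, Opt6

Opt1: not dominated.
Opt2: not dominated.
Opt3: dominated by Opt1 (floor area 73≥40, highway distance 1≤6, lease 190≤307).
Opt4: not dominated (best lease).
Opt5: dominated by Opt2 (floor area 92≥77, highway distance 1≤40, lease 332≤447).
Opt6: not dominated (best floor area).
Opt7: dominated by Opt1 (floor area 73≥13, highway distance 1≤19, lease 190≤536).
Opt8: dominated by Opt1 (floor area 73≥47, highway distance 1≤18, lease 190≤299).
Opt9: dominated by Opt1 (floor area 73≥47, highway distance 1≤22, lease 190≤467).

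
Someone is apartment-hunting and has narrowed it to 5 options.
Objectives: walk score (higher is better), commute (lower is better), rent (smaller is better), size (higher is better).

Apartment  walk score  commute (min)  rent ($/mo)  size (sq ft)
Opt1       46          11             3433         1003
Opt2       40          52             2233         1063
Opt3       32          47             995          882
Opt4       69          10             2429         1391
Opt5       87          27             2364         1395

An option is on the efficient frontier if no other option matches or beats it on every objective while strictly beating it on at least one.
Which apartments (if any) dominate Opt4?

none

Opt1: worse on walk score (46 vs 69).
Opt2: worse on walk score (40 vs 69).
Opt3: worse on walk score (32 vs 69).
Opt5: worse on commute (27 vs 10).
No option dominates Opt4.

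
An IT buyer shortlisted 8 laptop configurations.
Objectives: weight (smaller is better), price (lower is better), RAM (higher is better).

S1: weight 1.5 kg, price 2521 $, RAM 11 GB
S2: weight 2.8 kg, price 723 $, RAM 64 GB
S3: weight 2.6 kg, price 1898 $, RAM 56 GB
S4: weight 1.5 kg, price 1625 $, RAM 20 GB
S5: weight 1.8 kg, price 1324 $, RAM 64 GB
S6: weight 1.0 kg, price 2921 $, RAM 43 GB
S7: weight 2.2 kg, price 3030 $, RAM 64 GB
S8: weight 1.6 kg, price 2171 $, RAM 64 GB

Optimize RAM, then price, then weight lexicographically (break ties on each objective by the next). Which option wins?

S2

First maximize RAM: best is 64, kept {S2, S5, S7, S8}.
Then minimize price: best is 723, kept {S2}.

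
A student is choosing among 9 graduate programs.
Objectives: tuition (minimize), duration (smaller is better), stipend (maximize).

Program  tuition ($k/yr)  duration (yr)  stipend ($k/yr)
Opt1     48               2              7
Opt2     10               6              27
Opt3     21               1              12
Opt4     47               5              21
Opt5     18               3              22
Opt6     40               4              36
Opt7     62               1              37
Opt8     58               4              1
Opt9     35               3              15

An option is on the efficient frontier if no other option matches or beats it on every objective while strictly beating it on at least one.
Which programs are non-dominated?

Opt1: dominated by Opt3 (tuition 21≤48, duration 1≤2, stipend 12≥7).
Opt2: not dominated (best tuition).
Opt3: not dominated.
Opt4: dominated by Opt5 (tuition 18≤47, duration 3≤5, stipend 22≥21).
Opt5: not dominated.
Opt6: not dominated.
Opt7: not dominated (best stipend).
Opt8: dominated by Opt1 (tuition 48≤58, duration 2≤4, stipend 7≥1).
Opt9: dominated by Opt5 (tuition 18≤35, duration 3≤3, stipend 22≥15).

Opt2, Opt3, Opt5, Opt6, Opt7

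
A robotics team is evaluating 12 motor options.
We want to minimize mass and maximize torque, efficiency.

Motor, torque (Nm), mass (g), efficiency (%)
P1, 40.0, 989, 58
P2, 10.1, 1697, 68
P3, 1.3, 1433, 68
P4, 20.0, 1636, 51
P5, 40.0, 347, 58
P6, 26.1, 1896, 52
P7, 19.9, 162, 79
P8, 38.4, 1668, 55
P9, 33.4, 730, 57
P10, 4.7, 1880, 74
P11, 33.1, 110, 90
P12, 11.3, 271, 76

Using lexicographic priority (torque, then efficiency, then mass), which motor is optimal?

First maximize torque: best is 40.0, kept {P1, P5}.
Then maximize efficiency: best is 58, kept {P1, P5}.
Then minimize mass: best is 347, kept {P5}.

P5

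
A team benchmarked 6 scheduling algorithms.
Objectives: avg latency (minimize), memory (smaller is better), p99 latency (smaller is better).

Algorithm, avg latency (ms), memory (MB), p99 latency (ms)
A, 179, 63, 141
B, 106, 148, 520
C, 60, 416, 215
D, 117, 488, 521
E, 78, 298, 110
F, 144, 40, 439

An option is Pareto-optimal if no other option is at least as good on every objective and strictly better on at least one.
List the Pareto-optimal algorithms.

A, B, C, E, F

A: not dominated.
B: not dominated.
C: not dominated (best avg latency).
D: dominated by B (avg latency 106≤117, memory 148≤488, p99 latency 520≤521).
E: not dominated (best p99 latency).
F: not dominated (best memory).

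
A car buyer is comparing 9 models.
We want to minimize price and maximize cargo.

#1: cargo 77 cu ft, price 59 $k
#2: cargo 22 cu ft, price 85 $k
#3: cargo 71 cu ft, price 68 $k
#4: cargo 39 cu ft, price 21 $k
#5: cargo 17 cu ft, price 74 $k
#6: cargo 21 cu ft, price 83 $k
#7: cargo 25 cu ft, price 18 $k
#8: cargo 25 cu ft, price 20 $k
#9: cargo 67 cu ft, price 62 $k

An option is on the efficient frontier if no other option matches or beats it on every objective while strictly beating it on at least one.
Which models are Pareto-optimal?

#1: not dominated (best cargo).
#2: dominated by #1 (cargo 77≥22, price 59≤85).
#3: dominated by #1 (cargo 77≥71, price 59≤68).
#4: not dominated.
#5: dominated by #1 (cargo 77≥17, price 59≤74).
#6: dominated by #1 (cargo 77≥21, price 59≤83).
#7: not dominated (best price).
#8: dominated by #7 (cargo 25≥25, price 18≤20).
#9: dominated by #1 (cargo 77≥67, price 59≤62).

#1, #4, #7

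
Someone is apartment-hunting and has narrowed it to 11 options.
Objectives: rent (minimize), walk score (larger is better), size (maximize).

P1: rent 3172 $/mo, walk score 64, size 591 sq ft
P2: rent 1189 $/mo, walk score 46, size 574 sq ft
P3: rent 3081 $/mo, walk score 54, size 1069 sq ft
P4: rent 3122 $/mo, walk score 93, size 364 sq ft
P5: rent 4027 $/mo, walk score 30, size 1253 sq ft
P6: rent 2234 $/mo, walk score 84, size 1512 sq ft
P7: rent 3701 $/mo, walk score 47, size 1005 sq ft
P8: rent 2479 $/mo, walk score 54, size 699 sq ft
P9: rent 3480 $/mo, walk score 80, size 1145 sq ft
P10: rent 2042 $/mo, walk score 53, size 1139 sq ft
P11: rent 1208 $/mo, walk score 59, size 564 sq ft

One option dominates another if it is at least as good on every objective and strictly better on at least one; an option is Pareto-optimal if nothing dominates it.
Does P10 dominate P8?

P10 vs P8: P10 is worse on walk score (53 vs 54), so it does not dominate P8.

No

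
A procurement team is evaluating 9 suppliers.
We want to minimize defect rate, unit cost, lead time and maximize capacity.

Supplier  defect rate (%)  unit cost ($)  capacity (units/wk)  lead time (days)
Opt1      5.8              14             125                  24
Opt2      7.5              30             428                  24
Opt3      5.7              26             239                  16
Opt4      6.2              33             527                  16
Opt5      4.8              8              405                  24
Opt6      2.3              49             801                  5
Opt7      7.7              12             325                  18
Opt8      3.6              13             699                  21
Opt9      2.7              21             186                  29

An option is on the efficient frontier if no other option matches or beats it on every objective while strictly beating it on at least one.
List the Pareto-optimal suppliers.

Opt3, Opt4, Opt5, Opt6, Opt7, Opt8, Opt9

Opt1: dominated by Opt5 (defect rate 4.8≤5.8, unit cost 8≤14, capacity 405≥125, lead time 24≤24).
Opt2: dominated by Opt8 (defect rate 3.6≤7.5, unit cost 13≤30, capacity 699≥428, lead time 21≤24).
Opt3: not dominated.
Opt4: not dominated.
Opt5: not dominated (best unit cost).
Opt6: not dominated (best defect rate).
Opt7: not dominated.
Opt8: not dominated.
Opt9: not dominated.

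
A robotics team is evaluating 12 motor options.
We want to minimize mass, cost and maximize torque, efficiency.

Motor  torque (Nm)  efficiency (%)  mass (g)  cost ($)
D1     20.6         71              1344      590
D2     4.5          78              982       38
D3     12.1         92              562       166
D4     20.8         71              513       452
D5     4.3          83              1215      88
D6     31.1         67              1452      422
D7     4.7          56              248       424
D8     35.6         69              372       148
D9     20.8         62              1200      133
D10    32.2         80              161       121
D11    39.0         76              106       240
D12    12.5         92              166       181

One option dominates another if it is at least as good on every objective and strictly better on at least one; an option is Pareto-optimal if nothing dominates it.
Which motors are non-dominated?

D1: dominated by D4 (torque 20.8≥20.6, efficiency 71≥71, mass 513≤1344, cost 452≤590).
D2: not dominated (best cost).
D3: not dominated.
D4: dominated by D10 (torque 32.2≥20.8, efficiency 80≥71, mass 161≤513, cost 121≤452).
D5: not dominated.
D6: dominated by D8 (torque 35.6≥31.1, efficiency 69≥67, mass 372≤1452, cost 148≤422).
D7: dominated by D10 (torque 32.2≥4.7, efficiency 80≥56, mass 161≤248, cost 121≤424).
D8: not dominated.
D9: dominated by D10 (torque 32.2≥20.8, efficiency 80≥62, mass 161≤1200, cost 121≤133).
D10: not dominated.
D11: not dominated (best torque).
D12: not dominated.

D2, D3, D5, D8, D10, D11, D12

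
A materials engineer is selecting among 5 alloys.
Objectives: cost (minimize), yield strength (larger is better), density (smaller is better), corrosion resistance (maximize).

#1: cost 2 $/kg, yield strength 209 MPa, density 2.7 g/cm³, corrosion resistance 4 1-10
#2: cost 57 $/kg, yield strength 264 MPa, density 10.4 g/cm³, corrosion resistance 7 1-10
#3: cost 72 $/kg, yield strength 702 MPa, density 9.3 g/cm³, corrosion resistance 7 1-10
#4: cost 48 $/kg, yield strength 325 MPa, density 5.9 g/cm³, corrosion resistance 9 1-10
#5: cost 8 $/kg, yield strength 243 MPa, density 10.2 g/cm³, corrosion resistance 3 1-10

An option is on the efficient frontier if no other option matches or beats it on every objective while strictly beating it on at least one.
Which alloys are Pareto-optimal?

#1, #3, #4, #5

#1: not dominated (best cost).
#2: dominated by #4 (cost 48≤57, yield strength 325≥264, density 5.9≤10.4, corrosion resistance 9≥7).
#3: not dominated (best yield strength).
#4: not dominated (best corrosion resistance).
#5: not dominated.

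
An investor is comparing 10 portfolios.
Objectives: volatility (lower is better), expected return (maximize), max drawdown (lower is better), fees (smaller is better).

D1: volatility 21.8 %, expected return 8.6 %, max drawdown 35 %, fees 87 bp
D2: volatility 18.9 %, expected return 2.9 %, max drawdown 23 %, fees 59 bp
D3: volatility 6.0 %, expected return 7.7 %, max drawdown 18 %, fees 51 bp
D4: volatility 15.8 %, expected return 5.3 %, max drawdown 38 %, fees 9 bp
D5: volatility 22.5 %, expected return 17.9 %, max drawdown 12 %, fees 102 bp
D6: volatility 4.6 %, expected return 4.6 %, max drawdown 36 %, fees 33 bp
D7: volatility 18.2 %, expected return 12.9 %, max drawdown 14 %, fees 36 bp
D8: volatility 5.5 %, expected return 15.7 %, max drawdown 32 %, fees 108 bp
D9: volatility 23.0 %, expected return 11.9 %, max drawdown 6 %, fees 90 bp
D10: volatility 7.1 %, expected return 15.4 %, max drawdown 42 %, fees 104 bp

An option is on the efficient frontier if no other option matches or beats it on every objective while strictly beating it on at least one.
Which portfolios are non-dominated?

D1: dominated by D7 (volatility 18.2≤21.8, expected return 12.9≥8.6, max drawdown 14≤35, fees 36≤87).
D2: dominated by D3 (volatility 6.0≤18.9, expected return 7.7≥2.9, max drawdown 18≤23, fees 51≤59).
D3: not dominated.
D4: not dominated (best fees).
D5: not dominated (best expected return).
D6: not dominated (best volatility).
D7: not dominated.
D8: not dominated.
D9: not dominated (best max drawdown).
D10: not dominated.

D3, D4, D5, D6, D7, D8, D9, D10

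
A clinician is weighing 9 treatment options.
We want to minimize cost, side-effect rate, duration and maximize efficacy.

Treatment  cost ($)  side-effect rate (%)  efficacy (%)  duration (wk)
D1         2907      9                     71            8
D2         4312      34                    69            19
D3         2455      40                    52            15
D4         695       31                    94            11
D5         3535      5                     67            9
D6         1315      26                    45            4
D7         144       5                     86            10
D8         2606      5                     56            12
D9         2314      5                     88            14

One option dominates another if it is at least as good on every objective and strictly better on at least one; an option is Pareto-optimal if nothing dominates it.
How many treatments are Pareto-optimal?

6

D1: not dominated.
D2: dominated by D1 (cost 2907≤4312, side-effect rate 9≤34, efficacy 71≥69, duration 8≤19).
D3: dominated by D4 (cost 695≤2455, side-effect rate 31≤40, efficacy 94≥52, duration 11≤15).
D4: not dominated (best efficacy).
D5: not dominated.
D6: not dominated (best duration).
D7: not dominated (best cost).
D8: dominated by D7 (cost 144≤2606, side-effect rate 5≤5, efficacy 86≥56, duration 10≤12).
D9: not dominated.
Pareto-optimal: D1, D4, D5, D6, D7, D9 → 6.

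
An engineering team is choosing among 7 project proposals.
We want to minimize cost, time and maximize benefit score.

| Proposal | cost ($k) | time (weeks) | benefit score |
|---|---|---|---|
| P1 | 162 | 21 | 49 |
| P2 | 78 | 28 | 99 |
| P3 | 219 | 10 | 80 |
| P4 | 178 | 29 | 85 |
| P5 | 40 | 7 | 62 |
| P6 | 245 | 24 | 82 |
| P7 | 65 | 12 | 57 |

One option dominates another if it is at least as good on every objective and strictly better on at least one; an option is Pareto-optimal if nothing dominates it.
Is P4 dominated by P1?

P1 vs P4: P1 is worse on benefit score (49 vs 85), so it does not dominate P4.

No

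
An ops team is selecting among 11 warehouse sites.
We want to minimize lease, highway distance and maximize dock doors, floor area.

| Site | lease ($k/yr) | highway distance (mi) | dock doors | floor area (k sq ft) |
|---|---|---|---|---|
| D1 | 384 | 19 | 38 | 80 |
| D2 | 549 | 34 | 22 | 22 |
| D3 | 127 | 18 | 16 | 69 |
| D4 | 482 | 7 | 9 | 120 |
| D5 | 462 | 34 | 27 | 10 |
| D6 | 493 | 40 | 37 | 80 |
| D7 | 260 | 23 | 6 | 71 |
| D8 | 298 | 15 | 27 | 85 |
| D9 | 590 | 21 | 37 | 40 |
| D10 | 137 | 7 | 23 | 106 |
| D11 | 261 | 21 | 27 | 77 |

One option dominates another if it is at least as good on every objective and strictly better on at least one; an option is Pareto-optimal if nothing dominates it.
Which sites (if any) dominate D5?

D1: lease 384≤462, highway distance 19≤34, dock doors 38≥27, floor area 80≥10 — dominates D5.
D8: lease 298≤462, highway distance 15≤34, dock doors 27≥27, floor area 85≥10 — dominates D5.
D11: lease 261≤462, highway distance 21≤34, dock doors 27≥27, floor area 77≥10 — dominates D5.
Others (D2, D3, D4, D6, D7, D9, D10) are each worse than D5 on at least one objective.

D1, D8, D11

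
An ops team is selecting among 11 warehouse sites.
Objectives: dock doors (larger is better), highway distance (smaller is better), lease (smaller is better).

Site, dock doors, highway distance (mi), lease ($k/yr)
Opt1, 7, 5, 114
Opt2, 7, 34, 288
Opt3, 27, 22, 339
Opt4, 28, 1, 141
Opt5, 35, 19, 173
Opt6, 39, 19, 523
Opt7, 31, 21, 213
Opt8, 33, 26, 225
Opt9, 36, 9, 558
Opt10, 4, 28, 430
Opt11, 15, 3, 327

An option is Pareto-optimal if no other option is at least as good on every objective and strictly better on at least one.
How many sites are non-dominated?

5

Opt1: not dominated (best lease).
Opt2: dominated by Opt1 (dock doors 7≥7, highway distance 5≤34, lease 114≤288).
Opt3: dominated by Opt4 (dock doors 28≥27, highway distance 1≤22, lease 141≤339).
Opt4: not dominated (best highway distance).
Opt5: not dominated.
Opt6: not dominated (best dock doors).
Opt7: dominated by Opt5 (dock doors 35≥31, highway distance 19≤21, lease 173≤213).
Opt8: dominated by Opt5 (dock doors 35≥33, highway distance 19≤26, lease 173≤225).
Opt9: not dominated.
Opt10: dominated by Opt1 (dock doors 7≥4, highway distance 5≤28, lease 114≤430).
Opt11: dominated by Opt4 (dock doors 28≥15, highway distance 1≤3, lease 141≤327).
Pareto-optimal: Opt1, Opt4, Opt5, Opt6, Opt9 → 5.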